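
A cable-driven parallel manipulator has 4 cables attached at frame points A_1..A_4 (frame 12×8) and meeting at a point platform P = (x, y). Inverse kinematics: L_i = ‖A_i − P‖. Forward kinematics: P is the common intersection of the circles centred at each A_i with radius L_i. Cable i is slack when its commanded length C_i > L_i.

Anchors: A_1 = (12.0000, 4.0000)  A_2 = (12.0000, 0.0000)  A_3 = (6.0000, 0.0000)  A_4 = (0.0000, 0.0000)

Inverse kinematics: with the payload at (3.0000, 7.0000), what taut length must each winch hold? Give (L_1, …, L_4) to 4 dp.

L_1: Δ = A_1−P = (9.0000, -3.0000) → ‖Δ‖ = √90.0000 = 9.4868
L_2: Δ = A_2−P = (9.0000, -7.0000) → ‖Δ‖ = √130.0000 = 11.4018
L_3: Δ = A_3−P = (3.0000, -7.0000) → ‖Δ‖ = √58.0000 = 7.6158
L_4: Δ = A_4−P = (-3.0000, -7.0000) → ‖Δ‖ = √58.0000 = 7.6158

(9.4868, 11.4018, 7.6158, 7.6158)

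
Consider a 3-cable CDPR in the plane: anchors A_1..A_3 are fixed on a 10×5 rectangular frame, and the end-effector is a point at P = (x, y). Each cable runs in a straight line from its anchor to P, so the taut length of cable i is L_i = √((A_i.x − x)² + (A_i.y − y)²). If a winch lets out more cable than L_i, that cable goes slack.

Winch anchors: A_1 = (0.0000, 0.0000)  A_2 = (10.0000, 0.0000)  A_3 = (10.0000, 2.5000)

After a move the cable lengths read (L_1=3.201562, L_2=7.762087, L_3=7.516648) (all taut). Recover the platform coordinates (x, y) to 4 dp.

(2.5000, 2.0000)

circle eqns → linear via eq_j − eq_1; set c_j = A_j·A_j − L_j²
c_1 = 0.0000+0.0000−10.2500 = -10.2500
-20.0000·x + 0.0000·y = c_1−c_2 = -50.0000
-20.0000·x − 5.0000·y = c_1−c_3 = -60.0000
solve first two rows → x=2.5000, y=2.0000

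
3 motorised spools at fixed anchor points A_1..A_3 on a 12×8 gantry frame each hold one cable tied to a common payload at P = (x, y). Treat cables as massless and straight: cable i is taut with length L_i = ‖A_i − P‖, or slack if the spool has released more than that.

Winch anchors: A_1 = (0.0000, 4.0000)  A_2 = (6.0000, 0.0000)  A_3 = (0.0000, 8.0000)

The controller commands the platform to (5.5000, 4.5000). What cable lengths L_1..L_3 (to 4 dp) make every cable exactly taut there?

(5.5227, 4.5277, 6.5192)

cable 1: Δx=-5.5000, Δy=-0.5000; L_1 = √(Δx²+Δy²) = 5.5227
cable 2: Δx=0.5000, Δy=-4.5000; L_2 = √(Δx²+Δy²) = 4.5277
cable 3: Δx=-5.5000, Δy=3.5000; L_3 = √(Δx²+Δy²) = 6.5192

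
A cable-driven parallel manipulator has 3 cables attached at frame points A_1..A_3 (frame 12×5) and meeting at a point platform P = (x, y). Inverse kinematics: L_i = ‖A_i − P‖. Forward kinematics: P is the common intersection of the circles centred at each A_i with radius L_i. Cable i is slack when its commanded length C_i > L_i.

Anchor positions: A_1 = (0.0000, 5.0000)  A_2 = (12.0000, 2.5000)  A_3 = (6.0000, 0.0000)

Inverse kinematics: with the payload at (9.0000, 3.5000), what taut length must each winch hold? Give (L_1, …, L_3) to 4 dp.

(9.1241, 3.1623, 4.6098)

L_1: Δ = A_1−P = (-9.0000, 1.5000) → ‖Δ‖ = √83.2500 = 9.1241
L_2: Δ = A_2−P = (3.0000, -1.0000) → ‖Δ‖ = √10.0000 = 3.1623
L_3: Δ = A_3−P = (-3.0000, -3.5000) → ‖Δ‖ = √21.2500 = 4.6098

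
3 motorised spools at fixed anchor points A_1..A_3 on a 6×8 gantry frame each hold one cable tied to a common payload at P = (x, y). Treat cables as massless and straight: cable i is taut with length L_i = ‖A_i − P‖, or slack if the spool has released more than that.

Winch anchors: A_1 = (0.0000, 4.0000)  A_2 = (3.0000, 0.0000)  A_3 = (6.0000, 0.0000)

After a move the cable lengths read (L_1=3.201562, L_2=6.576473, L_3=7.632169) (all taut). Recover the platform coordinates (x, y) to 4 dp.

(2.0000, 6.5000)

each cable: (A_i−P)·(A_i−P) = L_i²; let q_i = ‖A_i‖²−L_i²
q_1 = 0.0000+16.0000−10.2500 = 5.7500
row 1: -6.0000x + 8.0000y = 40.0000  (q_2=-34.2500)
row 2: -12.0000x + 8.0000y = 28.0000  (q_3=-22.2500)
Cramer on rows 1–2 → x = 2.0000, y = 6.5000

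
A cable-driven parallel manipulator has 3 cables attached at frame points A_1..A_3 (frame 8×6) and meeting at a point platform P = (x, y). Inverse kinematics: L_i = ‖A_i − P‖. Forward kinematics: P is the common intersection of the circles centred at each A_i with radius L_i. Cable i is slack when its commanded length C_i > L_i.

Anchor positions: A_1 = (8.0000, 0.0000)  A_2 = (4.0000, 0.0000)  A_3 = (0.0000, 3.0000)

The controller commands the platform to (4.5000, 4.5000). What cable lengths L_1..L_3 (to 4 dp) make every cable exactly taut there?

(5.7009, 4.5277, 4.7434)

L_1: Δ = A_1−P = (3.5000, -4.5000) → ‖Δ‖ = √32.5000 = 5.7009
L_2: Δ = A_2−P = (-0.5000, -4.5000) → ‖Δ‖ = √20.5000 = 4.5277
L_3: Δ = A_3−P = (-4.5000, -1.5000) → ‖Δ‖ = √22.5000 = 4.7434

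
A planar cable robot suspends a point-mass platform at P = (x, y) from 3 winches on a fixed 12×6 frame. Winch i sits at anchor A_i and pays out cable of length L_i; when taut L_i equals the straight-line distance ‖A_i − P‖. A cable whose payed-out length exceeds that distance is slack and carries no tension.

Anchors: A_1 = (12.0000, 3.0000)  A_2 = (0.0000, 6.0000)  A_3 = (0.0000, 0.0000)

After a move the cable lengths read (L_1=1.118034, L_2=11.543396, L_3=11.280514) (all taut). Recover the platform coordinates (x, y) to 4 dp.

expand ‖A_i−P‖²=L_i² and subtract eq 1 (k_i ≔ ‖A_i‖²−L_i²)
k_1 = 144.0000+9.0000−1.2500 = 151.7500
eq1−eq2 → [24.0000  -6.0000]·P = 249.0000
eq1−eq3 → [24.0000  6.0000]·P = 279.0000
2×2 solve → P = (11.0000, 2.5000)

(11.0000, 2.5000)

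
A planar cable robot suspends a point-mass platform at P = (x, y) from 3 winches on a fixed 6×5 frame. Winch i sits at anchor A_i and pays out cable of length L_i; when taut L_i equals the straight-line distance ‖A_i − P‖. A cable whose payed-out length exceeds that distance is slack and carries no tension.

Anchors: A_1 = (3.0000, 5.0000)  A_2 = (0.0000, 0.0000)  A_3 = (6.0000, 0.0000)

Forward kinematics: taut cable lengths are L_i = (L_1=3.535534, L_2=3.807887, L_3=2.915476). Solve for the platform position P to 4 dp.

circle eqns → linear via eq_j − eq_1; set c_j = A_j·A_j − L_j²
c_1 = 9.0000+25.0000−12.5000 = 21.5000
6.0000·x + 10.0000·y = c_1−c_2 = 36.0000
-6.0000·x + 10.0000·y = c_1−c_3 = -6.0000
solve first two rows → x=3.5000, y=1.5000

(3.5000, 1.5000)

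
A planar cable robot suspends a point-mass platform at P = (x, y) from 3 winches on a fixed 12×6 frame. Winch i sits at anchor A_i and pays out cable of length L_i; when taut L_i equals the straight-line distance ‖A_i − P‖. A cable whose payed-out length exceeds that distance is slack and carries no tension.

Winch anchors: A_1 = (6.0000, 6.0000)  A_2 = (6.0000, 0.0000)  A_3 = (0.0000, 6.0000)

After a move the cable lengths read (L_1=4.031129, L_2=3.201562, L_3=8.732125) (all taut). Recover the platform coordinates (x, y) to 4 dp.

each cable: (A_i−P)·(A_i−P) = L_i²; let q_i = ‖A_i‖²−L_i²
q_1 = 36.0000+36.0000−16.2500 = 55.7500
row 1: 0.0000x + 12.0000y = 30.0000  (q_2=25.7500)
row 2: 12.0000x + 0.0000y = 96.0000  (q_3=-40.2500)
Cramer on rows 1–2 → x = 8.0000, y = 2.5000

(8.0000, 2.5000)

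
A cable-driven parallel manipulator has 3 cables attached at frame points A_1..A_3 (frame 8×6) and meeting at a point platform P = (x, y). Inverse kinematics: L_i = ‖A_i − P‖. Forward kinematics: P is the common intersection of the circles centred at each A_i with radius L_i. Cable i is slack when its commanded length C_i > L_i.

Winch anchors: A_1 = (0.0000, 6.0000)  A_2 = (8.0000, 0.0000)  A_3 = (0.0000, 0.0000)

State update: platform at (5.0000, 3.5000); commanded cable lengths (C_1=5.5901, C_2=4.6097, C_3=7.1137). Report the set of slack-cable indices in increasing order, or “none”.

i=1: geometric 5.5902 vs commanded 5.5901 ⇒ taut
i=2: geometric 4.6098 vs commanded 4.6097 ⇒ taut
i=3: geometric 6.1033 vs commanded 7.1137 ⇒ slack

3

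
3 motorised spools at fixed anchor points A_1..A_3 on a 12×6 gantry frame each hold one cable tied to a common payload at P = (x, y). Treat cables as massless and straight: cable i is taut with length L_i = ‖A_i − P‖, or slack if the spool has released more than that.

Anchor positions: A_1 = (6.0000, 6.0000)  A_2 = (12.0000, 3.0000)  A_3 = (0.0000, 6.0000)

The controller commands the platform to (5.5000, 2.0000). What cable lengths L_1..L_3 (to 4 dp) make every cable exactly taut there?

(4.0311, 6.5765, 6.8007)

L_1 = √((6.0000−5.5000)² + (6.0000−2.0000)²) = 4.0311
L_2 = √((12.0000−5.5000)² + (3.0000−2.0000)²) = 6.5765
L_3 = √((0.0000−5.5000)² + (6.0000−2.0000)²) = 6.8007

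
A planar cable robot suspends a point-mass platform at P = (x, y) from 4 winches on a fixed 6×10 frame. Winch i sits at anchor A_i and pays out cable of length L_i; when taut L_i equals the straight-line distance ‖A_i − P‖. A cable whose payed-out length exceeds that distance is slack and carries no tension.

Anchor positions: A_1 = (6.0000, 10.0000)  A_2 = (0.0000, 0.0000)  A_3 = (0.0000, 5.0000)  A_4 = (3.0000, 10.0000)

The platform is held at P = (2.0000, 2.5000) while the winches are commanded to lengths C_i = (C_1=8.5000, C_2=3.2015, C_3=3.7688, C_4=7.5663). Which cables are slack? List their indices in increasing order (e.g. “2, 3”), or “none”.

3

i=1: geometric 8.5000 vs commanded 8.5000 ⇒ taut
i=2: geometric 3.2016 vs commanded 3.2015 ⇒ taut
i=3: geometric 3.2016 vs commanded 3.7688 ⇒ slack
i=4: geometric 7.5664 vs commanded 7.5663 ⇒ taut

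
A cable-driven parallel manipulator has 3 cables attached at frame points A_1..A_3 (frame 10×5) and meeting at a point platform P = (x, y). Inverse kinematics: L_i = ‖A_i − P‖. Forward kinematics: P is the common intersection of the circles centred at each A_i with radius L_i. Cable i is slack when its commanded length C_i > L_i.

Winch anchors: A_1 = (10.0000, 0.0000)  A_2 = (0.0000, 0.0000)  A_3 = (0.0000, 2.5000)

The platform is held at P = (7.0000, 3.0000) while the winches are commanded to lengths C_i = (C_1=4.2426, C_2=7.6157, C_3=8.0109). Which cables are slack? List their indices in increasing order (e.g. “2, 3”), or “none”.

3

i=1: geometric 4.2426 vs commanded 4.2426 ⇒ taut
i=2: geometric 7.6158 vs commanded 7.6157 ⇒ taut
i=3: geometric 7.0178 vs commanded 8.0109 ⇒ slack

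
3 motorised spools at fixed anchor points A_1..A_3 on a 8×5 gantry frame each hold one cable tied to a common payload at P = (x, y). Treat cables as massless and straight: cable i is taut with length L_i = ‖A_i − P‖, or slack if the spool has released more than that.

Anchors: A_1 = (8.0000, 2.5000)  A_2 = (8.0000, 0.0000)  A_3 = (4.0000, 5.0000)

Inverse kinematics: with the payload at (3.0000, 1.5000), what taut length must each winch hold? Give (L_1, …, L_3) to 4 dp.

L_1: Δ = A_1−P = (5.0000, 1.0000) → ‖Δ‖ = √26.0000 = 5.0990
L_2: Δ = A_2−P = (5.0000, -1.5000) → ‖Δ‖ = √27.2500 = 5.2202
L_3: Δ = A_3−P = (1.0000, 3.5000) → ‖Δ‖ = √13.2500 = 3.6401

(5.0990, 5.2202, 3.6401)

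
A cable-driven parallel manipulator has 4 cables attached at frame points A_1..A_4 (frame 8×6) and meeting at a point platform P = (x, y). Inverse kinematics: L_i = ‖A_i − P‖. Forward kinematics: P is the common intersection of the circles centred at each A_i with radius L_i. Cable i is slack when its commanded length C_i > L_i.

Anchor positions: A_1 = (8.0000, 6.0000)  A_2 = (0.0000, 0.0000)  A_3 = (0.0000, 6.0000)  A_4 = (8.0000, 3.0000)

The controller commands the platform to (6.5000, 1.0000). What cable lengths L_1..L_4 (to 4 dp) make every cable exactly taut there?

L_1: Δ = A_1−P = (1.5000, 5.0000) → ‖Δ‖ = √27.2500 = 5.2202
L_2: Δ = A_2−P = (-6.5000, -1.0000) → ‖Δ‖ = √43.2500 = 6.5765
L_3: Δ = A_3−P = (-6.5000, 5.0000) → ‖Δ‖ = √67.2500 = 8.2006
L_4: Δ = A_4−P = (1.5000, 2.0000) → ‖Δ‖ = √6.2500 = 2.5000

(5.2202, 6.5765, 8.2006, 2.5000)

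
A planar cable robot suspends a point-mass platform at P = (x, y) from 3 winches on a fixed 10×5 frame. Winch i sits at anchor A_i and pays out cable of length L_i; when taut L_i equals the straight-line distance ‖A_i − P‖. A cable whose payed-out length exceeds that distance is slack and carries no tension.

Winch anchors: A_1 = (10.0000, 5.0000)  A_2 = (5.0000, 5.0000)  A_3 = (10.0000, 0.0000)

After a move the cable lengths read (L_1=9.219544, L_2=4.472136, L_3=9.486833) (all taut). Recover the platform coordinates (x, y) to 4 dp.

(1.0000, 3.0000)

each cable: (A_i−P)·(A_i−P) = L_i²; let k_i = ‖A_i‖²−L_i²
k_1 = 100.0000+25.0000−85.0000 = 40.0000
row 1: 10.0000x + 0.0000y = 10.0000  (k_2=30.0000)
row 2: 0.0000x + 10.0000y = 30.0000  (k_3=10.0000)
Cramer on rows 1–2 → x = 1.0000, y = 3.0000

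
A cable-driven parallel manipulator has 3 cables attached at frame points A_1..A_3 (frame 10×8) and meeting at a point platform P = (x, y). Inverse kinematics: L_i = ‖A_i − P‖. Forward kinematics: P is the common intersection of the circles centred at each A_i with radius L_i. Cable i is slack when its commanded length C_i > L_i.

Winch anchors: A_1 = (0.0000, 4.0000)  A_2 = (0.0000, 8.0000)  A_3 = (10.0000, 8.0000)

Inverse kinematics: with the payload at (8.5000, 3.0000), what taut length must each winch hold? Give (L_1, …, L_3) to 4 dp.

(8.5586, 9.8615, 5.2202)

cable 1: Δx=-8.5000, Δy=1.0000; L_1 = √(Δx²+Δy²) = 8.5586
cable 2: Δx=-8.5000, Δy=5.0000; L_2 = √(Δx²+Δy²) = 9.8615
cable 3: Δx=1.5000, Δy=5.0000; L_3 = √(Δx²+Δy²) = 5.2202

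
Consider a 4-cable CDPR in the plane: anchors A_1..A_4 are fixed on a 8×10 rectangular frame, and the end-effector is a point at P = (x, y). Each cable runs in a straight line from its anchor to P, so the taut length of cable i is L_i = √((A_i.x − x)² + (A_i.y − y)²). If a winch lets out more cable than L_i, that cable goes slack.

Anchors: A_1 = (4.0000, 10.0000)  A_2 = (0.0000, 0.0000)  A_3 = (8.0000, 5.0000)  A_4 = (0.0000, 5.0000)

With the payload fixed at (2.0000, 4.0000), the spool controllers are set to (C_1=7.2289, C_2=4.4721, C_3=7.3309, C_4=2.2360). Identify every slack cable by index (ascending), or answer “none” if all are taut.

cable 1: L_1 = ‖A_1−P‖ = 6.3246;  C_1 = 7.2289 → slack
cable 2: L_2 = ‖A_2−P‖ = 4.4721;  C_2 = 4.4721 → taut
cable 3: L_3 = ‖A_3−P‖ = 6.0828;  C_3 = 7.3309 → slack
cable 4: L_4 = ‖A_4−P‖ = 2.2361;  C_4 = 2.2360 → taut

1, 3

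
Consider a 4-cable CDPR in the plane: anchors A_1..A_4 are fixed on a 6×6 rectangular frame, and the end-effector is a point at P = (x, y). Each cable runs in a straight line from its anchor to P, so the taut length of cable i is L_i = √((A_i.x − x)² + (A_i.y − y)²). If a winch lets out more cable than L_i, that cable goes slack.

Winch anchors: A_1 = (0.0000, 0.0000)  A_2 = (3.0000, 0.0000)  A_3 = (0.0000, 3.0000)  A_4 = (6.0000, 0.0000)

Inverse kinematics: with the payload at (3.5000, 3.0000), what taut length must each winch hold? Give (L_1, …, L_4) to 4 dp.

L_1 = √((0.0000−3.5000)² + (0.0000−3.0000)²) = 4.6098
L_2 = √((3.0000−3.5000)² + (0.0000−3.0000)²) = 3.0414
L_3 = √((0.0000−3.5000)² + (3.0000−3.0000)²) = 3.5000
L_4 = √((6.0000−3.5000)² + (0.0000−3.0000)²) = 3.9051

(4.6098, 3.0414, 3.5000, 3.9051)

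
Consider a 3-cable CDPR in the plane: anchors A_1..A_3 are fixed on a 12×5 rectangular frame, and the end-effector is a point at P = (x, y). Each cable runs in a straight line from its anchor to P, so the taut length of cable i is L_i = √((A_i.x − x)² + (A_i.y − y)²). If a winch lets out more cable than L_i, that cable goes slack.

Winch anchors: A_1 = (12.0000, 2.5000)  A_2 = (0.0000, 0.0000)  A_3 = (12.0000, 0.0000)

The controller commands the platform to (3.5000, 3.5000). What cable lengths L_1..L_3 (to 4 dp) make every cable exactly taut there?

L_1: Δ = A_1−P = (8.5000, -1.0000) → ‖Δ‖ = √73.2500 = 8.5586
L_2: Δ = A_2−P = (-3.5000, -3.5000) → ‖Δ‖ = √24.5000 = 4.9497
L_3: Δ = A_3−P = (8.5000, -3.5000) → ‖Δ‖ = √84.5000 = 9.1924

(8.5586, 4.9497, 9.1924)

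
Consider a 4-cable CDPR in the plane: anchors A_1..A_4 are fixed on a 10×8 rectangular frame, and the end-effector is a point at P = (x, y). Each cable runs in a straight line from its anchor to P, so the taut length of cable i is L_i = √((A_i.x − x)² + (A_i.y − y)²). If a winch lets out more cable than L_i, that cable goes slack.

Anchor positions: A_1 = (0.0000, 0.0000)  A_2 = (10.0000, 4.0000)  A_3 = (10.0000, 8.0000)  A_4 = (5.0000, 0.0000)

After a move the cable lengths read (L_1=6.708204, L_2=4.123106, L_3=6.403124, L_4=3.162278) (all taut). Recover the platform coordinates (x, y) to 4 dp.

(6.0000, 3.0000)

each cable: (A_i−P)·(A_i−P) = L_i²; let k_i = ‖A_i‖²−L_i²
k_1 = 0.0000+0.0000−45.0000 = -45.0000
row 1: -20.0000x − 8.0000y = -144.0000  (k_2=99.0000)
row 2: -20.0000x − 16.0000y = -168.0000  (k_3=123.0000)
row 3: -10.0000x + 0.0000y = -60.0000  (k_4=15.0000)
Cramer on rows 1–2 → x = 6.0000, y = 3.0000
check cable 4: ‖A_4−P‖² = 10.0000 ≈ L_4² = 10.0000 ✓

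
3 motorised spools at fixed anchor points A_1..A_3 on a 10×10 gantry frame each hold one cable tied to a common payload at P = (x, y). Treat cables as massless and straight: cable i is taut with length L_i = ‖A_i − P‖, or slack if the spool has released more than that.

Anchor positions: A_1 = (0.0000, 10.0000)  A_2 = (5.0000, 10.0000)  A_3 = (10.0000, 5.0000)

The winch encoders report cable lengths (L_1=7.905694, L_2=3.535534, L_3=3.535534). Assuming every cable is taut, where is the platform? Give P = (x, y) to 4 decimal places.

(7.5000, 7.5000)

expand ‖A_i−P‖²=L_i² and subtract eq 1 (c_i ≔ ‖A_i‖²−L_i²)
c_1 = 0.0000+100.0000−62.5000 = 37.5000
eq1−eq2 → [-10.0000  0.0000]·P = -75.0000
eq1−eq3 → [-20.0000  10.0000]·P = -75.0000
2×2 solve → P = (7.5000, 7.5000)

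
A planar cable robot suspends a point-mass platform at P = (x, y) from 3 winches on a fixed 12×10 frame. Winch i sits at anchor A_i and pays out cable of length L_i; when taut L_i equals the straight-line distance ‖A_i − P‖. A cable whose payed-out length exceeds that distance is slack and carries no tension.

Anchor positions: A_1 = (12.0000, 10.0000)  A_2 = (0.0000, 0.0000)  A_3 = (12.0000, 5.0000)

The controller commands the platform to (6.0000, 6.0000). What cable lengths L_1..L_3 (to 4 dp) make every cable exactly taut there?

cable 1: Δx=6.0000, Δy=4.0000; L_1 = √(Δx²+Δy²) = 7.2111
cable 2: Δx=-6.0000, Δy=-6.0000; L_2 = √(Δx²+Δy²) = 8.4853
cable 3: Δx=6.0000, Δy=-1.0000; L_3 = √(Δx²+Δy²) = 6.0828

(7.2111, 8.4853, 6.0828)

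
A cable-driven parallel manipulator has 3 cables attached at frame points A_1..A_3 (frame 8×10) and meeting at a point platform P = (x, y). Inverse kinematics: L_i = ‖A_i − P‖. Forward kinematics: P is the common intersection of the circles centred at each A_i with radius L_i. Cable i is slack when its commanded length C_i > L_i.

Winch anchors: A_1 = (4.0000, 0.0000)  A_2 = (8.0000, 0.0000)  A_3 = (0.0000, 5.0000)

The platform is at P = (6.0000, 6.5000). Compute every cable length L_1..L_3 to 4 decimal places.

(6.8007, 6.8007, 6.1847)

cable 1: Δx=-2.0000, Δy=-6.5000; L_1 = √(Δx²+Δy²) = 6.8007
cable 2: Δx=2.0000, Δy=-6.5000; L_2 = √(Δx²+Δy²) = 6.8007
cable 3: Δx=-6.0000, Δy=-1.5000; L_3 = √(Δx²+Δy²) = 6.1847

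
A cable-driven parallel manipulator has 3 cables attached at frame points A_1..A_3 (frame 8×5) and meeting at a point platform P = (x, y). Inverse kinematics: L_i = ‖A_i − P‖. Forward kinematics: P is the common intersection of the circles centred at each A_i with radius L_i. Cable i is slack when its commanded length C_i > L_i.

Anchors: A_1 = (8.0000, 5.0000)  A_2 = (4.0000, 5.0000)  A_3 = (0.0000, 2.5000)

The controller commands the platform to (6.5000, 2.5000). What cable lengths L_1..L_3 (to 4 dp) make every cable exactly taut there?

L_1: Δ = A_1−P = (1.5000, 2.5000) → ‖Δ‖ = √8.5000 = 2.9155
L_2: Δ = A_2−P = (-2.5000, 2.5000) → ‖Δ‖ = √12.5000 = 3.5355
L_3: Δ = A_3−P = (-6.5000, 0.0000) → ‖Δ‖ = √42.2500 = 6.5000

(2.9155, 3.5355, 6.5000)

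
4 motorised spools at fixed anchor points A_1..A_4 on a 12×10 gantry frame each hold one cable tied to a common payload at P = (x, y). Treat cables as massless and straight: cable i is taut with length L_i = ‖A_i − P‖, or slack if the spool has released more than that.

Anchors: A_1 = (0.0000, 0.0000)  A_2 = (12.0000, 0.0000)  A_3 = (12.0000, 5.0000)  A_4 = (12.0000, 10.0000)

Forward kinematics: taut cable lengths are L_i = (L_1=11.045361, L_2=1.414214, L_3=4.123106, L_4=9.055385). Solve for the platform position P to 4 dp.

(11.0000, 1.0000)

each cable: (A_i−P)·(A_i−P) = L_i²; let k_i = ‖A_i‖²−L_i²
k_1 = 0.0000+0.0000−122.0000 = -122.0000
row 1: -24.0000x + 0.0000y = -264.0000  (k_2=142.0000)
row 2: -24.0000x − 10.0000y = -274.0000  (k_3=152.0000)
row 3: -24.0000x − 20.0000y = -284.0000  (k_4=162.0000)
Cramer on rows 1–2 → x = 11.0000, y = 1.0000
check cable 4: ‖A_4−P‖² = 82.0000 ≈ L_4² = 82.0000 ✓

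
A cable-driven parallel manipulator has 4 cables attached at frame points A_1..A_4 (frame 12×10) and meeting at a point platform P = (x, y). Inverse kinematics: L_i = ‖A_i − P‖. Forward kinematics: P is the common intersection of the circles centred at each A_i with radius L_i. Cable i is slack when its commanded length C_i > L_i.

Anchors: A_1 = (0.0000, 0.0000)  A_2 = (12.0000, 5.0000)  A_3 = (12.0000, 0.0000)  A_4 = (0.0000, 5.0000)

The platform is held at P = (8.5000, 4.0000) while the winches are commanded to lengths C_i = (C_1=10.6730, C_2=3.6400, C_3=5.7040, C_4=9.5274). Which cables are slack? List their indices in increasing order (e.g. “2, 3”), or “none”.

1, 3, 4

cable 1: L_1 = ‖A_1−P‖ = 9.3941;  C_1 = 10.6730 → slack
cable 2: L_2 = ‖A_2−P‖ = 3.6401;  C_2 = 3.6400 → taut
cable 3: L_3 = ‖A_3−P‖ = 5.3151;  C_3 = 5.7040 → slack
cable 4: L_4 = ‖A_4−P‖ = 8.5586;  C_4 = 9.5274 → slack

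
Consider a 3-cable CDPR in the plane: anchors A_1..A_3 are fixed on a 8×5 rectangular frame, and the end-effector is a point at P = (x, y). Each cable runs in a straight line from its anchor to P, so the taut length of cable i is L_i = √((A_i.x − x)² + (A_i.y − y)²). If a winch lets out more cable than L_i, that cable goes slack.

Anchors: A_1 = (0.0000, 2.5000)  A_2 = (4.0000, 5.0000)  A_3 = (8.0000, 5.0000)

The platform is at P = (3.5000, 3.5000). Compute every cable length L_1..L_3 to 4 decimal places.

(3.6401, 1.5811, 4.7434)

cable 1: Δx=-3.5000, Δy=-1.0000; L_1 = √(Δx²+Δy²) = 3.6401
cable 2: Δx=0.5000, Δy=1.5000; L_2 = √(Δx²+Δy²) = 1.5811
cable 3: Δx=4.5000, Δy=1.5000; L_3 = √(Δx²+Δy²) = 4.7434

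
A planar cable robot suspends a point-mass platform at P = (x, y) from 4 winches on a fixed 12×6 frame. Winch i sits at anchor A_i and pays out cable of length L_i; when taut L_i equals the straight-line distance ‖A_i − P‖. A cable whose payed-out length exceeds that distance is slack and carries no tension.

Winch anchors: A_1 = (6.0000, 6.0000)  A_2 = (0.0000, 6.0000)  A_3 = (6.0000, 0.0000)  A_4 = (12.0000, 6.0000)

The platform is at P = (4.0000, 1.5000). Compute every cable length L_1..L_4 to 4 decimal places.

L_1: Δ = A_1−P = (2.0000, 4.5000) → ‖Δ‖ = √24.2500 = 4.9244
L_2: Δ = A_2−P = (-4.0000, 4.5000) → ‖Δ‖ = √36.2500 = 6.0208
L_3: Δ = A_3−P = (2.0000, -1.5000) → ‖Δ‖ = √6.2500 = 2.5000
L_4: Δ = A_4−P = (8.0000, 4.5000) → ‖Δ‖ = √84.2500 = 9.1788

(4.9244, 6.0208, 2.5000, 9.1788)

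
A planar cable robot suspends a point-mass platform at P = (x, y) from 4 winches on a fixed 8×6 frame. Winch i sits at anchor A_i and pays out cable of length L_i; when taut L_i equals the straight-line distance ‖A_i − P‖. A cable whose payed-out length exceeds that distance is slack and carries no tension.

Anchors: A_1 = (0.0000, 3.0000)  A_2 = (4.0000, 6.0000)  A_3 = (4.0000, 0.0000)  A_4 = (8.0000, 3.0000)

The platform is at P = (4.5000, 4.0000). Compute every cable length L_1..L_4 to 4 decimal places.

(4.6098, 2.0616, 4.0311, 3.6401)

L_1 = √((0.0000−4.5000)² + (3.0000−4.0000)²) = 4.6098
L_2 = √((4.0000−4.5000)² + (6.0000−4.0000)²) = 2.0616
L_3 = √((4.0000−4.5000)² + (0.0000−4.0000)²) = 4.0311
L_4 = √((8.0000−4.5000)² + (3.0000−4.0000)²) = 3.6401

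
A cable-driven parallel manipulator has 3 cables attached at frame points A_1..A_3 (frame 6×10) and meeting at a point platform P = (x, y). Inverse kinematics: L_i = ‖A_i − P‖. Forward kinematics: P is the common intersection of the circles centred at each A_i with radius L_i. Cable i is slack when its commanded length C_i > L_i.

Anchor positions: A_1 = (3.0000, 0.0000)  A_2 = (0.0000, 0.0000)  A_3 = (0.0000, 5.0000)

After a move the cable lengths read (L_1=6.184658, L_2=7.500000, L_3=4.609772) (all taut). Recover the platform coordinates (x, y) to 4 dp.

expand ‖A_i−P‖²=L_i² and subtract eq 1 (c_i ≔ ‖A_i‖²−L_i²)
c_1 = 9.0000+0.0000−38.2500 = -29.2500
eq1−eq2 → [6.0000  0.0000]·P = 27.0000
eq1−eq3 → [6.0000  -10.0000]·P = -33.0000
2×2 solve → P = (4.5000, 6.0000)

(4.5000, 6.0000)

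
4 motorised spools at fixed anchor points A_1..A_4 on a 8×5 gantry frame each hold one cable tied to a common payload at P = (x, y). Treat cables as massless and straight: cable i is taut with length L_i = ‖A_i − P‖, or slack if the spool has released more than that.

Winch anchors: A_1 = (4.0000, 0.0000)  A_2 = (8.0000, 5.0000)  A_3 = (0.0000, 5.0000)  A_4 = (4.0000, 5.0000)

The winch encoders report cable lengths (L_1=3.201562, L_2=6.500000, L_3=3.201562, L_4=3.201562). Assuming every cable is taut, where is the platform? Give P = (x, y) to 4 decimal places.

(2.0000, 2.5000)

expand ‖A_i−P‖²=L_i² and subtract eq 1 (q_i ≔ ‖A_i‖²−L_i²)
q_1 = 16.0000+0.0000−10.2500 = 5.7500
eq1−eq2 → [-8.0000  -10.0000]·P = -41.0000
eq1−eq3 → [8.0000  -10.0000]·P = -9.0000
eq1−eq4 → [0.0000  -10.0000]·P = -25.0000
2×2 solve → P = (2.0000, 2.5000)
check cable 4: ‖A_4−P‖² = 10.2500 ≈ L_4² = 10.2500 ✓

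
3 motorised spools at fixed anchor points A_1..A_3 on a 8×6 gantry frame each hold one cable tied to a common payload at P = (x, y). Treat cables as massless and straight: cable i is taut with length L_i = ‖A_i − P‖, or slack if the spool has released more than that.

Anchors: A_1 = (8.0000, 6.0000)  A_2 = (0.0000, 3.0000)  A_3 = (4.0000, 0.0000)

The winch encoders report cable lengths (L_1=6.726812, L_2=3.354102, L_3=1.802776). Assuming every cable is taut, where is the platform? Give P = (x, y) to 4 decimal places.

each cable: (A_i−P)·(A_i−P) = L_i²; let k_i = ‖A_i‖²−L_i²
k_1 = 64.0000+36.0000−45.2500 = 54.7500
row 1: 16.0000x + 6.0000y = 57.0000  (k_2=-2.2500)
row 2: 8.0000x + 12.0000y = 42.0000  (k_3=12.7500)
Cramer on rows 1–2 → x = 3.0000, y = 1.5000

(3.0000, 1.5000)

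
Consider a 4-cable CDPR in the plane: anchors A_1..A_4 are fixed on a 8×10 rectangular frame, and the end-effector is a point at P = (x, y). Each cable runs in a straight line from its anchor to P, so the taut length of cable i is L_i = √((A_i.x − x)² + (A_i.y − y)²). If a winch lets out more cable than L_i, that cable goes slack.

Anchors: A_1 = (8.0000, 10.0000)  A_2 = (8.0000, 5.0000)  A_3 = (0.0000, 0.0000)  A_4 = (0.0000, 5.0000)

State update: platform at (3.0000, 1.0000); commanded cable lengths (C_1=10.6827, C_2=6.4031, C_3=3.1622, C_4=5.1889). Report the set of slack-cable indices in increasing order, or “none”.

1, 4

cable 1: L_1 = ‖A_1−P‖ = 10.2956;  C_1 = 10.6827 → slack
cable 2: L_2 = ‖A_2−P‖ = 6.4031;  C_2 = 6.4031 → taut
cable 3: L_3 = ‖A_3−P‖ = 3.1623;  C_3 = 3.1622 → taut
cable 4: L_4 = ‖A_4−P‖ = 5.0000;  C_4 = 5.1889 → slack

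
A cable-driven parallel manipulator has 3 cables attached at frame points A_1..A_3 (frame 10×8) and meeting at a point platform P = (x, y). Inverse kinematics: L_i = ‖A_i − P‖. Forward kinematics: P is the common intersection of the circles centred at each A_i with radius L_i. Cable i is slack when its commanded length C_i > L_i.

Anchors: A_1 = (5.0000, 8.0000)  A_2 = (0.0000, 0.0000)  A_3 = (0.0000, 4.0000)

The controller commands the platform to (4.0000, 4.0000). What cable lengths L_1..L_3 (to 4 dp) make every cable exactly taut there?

(4.1231, 5.6569, 4.0000)

L_1 = √((5.0000−4.0000)² + (8.0000−4.0000)²) = 4.1231
L_2 = √((0.0000−4.0000)² + (0.0000−4.0000)²) = 5.6569
L_3 = √((0.0000−4.0000)² + (4.0000−4.0000)²) = 4.0000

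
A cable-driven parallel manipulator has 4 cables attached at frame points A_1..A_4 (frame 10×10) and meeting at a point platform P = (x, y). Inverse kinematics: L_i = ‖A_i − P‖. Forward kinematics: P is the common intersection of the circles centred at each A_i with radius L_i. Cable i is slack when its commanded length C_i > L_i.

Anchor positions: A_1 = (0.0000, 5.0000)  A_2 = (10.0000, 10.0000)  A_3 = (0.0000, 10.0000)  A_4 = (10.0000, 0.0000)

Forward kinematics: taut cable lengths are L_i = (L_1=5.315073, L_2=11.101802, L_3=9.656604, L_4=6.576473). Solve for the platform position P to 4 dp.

each cable: (A_i−P)·(A_i−P) = L_i²; let c_i = ‖A_i‖²−L_i²
c_1 = 0.0000+25.0000−28.2500 = -3.2500
row 1: -20.0000x − 10.0000y = -80.0000  (c_2=76.7500)
row 2: 0.0000x − 10.0000y = -10.0000  (c_3=6.7500)
row 3: -20.0000x + 10.0000y = -60.0000  (c_4=56.7500)
Cramer on rows 1–2 → x = 3.5000, y = 1.0000
check cable 4: ‖A_4−P‖² = 43.2500 ≈ L_4² = 43.2500 ✓

(3.5000, 1.0000)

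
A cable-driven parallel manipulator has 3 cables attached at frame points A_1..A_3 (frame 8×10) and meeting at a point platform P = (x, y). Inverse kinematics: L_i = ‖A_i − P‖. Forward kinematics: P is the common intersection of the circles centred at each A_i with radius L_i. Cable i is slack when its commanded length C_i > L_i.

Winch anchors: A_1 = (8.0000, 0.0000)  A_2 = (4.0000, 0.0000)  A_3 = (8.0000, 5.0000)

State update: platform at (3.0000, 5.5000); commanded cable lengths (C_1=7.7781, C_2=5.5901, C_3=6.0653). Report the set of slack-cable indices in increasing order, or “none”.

1, 3

cable 1: L_1 = ‖A_1−P‖ = 7.4330;  C_1 = 7.7781 → slack
cable 2: L_2 = ‖A_2−P‖ = 5.5902;  C_2 = 5.5901 → taut
cable 3: L_3 = ‖A_3−P‖ = 5.0249;  C_3 = 6.0653 → slack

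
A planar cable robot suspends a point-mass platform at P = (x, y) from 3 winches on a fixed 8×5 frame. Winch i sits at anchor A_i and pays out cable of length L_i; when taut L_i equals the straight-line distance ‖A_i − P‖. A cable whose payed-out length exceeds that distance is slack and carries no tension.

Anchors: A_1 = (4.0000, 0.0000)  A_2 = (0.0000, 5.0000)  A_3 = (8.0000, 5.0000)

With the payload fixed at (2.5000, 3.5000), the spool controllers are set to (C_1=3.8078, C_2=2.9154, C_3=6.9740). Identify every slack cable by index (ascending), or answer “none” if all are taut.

cable 1: √((1.5000)²+(-3.5000)²)=3.8079, C_1=3.8078: taut
cable 2: √((-2.5000)²+(1.5000)²)=2.9155, C_2=2.9154: taut
cable 3: √((5.5000)²+(1.5000)²)=5.7009, C_3=6.9740: slack

3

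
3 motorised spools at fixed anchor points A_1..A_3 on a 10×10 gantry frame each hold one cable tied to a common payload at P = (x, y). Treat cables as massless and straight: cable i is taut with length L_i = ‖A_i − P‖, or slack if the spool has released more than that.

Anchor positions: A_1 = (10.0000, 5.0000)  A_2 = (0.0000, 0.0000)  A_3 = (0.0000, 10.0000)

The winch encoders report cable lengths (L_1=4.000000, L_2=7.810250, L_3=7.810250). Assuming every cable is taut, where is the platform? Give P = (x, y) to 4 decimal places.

circle eqns → linear via eq_j − eq_1; set k_j = A_j·A_j − L_j²
k_1 = 100.0000+25.0000−16.0000 = 109.0000
20.0000·x + 10.0000·y = k_1−k_2 = 170.0000
20.0000·x − 10.0000·y = k_1−k_3 = 70.0000
solve first two rows → x=6.0000, y=5.0000

(6.0000, 5.0000)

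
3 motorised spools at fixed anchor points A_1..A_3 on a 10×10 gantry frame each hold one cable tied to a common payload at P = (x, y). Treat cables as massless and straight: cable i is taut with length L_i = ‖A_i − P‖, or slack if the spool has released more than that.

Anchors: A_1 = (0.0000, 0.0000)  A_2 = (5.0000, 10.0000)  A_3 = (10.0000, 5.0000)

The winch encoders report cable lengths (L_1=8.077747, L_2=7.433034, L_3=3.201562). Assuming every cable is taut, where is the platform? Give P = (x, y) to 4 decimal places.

(7.5000, 3.0000)

expand ‖A_i−P‖²=L_i² and subtract eq 1 (q_i ≔ ‖A_i‖²−L_i²)
q_1 = 0.0000+0.0000−65.2500 = -65.2500
eq1−eq2 → [-10.0000  -20.0000]·P = -135.0000
eq1−eq3 → [-20.0000  -10.0000]·P = -180.0000
2×2 solve → P = (7.5000, 3.0000)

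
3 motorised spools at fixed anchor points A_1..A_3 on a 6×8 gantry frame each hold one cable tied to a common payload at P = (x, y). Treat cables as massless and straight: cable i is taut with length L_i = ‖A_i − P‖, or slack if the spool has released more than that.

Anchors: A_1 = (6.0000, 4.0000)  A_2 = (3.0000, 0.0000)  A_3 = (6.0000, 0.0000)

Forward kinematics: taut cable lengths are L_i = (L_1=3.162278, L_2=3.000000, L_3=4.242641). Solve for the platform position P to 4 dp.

(3.0000, 3.0000)

expand ‖A_i−P‖²=L_i² and subtract eq 1 (q_i ≔ ‖A_i‖²−L_i²)
q_1 = 36.0000+16.0000−10.0000 = 42.0000
eq1−eq2 → [6.0000  8.0000]·P = 42.0000
eq1−eq3 → [0.0000  8.0000]·P = 24.0000
2×2 solve → P = (3.0000, 3.0000)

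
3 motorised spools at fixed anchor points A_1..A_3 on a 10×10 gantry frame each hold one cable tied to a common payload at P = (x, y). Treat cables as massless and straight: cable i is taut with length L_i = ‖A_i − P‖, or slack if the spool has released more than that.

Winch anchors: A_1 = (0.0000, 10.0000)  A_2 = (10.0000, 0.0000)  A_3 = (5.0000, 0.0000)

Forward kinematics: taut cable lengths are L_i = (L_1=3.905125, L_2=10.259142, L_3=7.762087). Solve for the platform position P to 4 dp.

(3.0000, 7.5000)

circle eqns → linear via eq_j − eq_1; set q_j = A_j·A_j − L_j²
q_1 = 0.0000+100.0000−15.2500 = 84.7500
-20.0000·x + 20.0000·y = q_1−q_2 = 90.0000
-10.0000·x + 20.0000·y = q_1−q_3 = 120.0000
solve first two rows → x=3.0000, y=7.5000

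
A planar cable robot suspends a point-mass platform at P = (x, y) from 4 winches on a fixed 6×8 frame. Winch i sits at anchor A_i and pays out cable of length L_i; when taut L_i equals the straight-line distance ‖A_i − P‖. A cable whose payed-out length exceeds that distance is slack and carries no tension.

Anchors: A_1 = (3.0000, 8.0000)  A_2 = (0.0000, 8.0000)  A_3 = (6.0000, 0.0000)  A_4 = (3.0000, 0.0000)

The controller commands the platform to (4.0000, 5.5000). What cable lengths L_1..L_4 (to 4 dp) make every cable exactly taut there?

cable 1: Δx=-1.0000, Δy=2.5000; L_1 = √(Δx²+Δy²) = 2.6926
cable 2: Δx=-4.0000, Δy=2.5000; L_2 = √(Δx²+Δy²) = 4.7170
cable 3: Δx=2.0000, Δy=-5.5000; L_3 = √(Δx²+Δy²) = 5.8523
cable 4: Δx=-1.0000, Δy=-5.5000; L_4 = √(Δx²+Δy²) = 5.5902

(2.6926, 4.7170, 5.8523, 5.5902)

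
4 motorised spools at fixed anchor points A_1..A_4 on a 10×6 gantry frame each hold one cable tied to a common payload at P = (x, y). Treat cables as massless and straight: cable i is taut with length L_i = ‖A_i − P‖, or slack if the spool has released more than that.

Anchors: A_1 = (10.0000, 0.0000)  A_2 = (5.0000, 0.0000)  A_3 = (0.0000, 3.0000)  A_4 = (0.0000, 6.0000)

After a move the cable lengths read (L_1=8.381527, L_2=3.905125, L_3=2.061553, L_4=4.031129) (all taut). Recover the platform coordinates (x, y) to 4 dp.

each cable: (A_i−P)·(A_i−P) = L_i²; let k_i = ‖A_i‖²−L_i²
k_1 = 100.0000+0.0000−70.2500 = 29.7500
row 1: 10.0000x + 0.0000y = 20.0000  (k_2=9.7500)
row 2: 20.0000x − 6.0000y = 25.0000  (k_3=4.7500)
row 3: 20.0000x − 12.0000y = 10.0000  (k_4=19.7500)
Cramer on rows 1–2 → x = 2.0000, y = 2.5000
check cable 4: ‖A_4−P‖² = 16.2500 ≈ L_4² = 16.2500 ✓

(2.0000, 2.5000)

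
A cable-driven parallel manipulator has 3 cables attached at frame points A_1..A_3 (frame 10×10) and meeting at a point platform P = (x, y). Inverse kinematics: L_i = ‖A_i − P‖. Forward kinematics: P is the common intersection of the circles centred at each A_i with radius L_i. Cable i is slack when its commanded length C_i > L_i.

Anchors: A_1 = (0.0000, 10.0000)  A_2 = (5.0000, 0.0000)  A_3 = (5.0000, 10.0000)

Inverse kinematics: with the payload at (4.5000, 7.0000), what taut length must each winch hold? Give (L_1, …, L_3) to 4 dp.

(5.4083, 7.0178, 3.0414)

L_1: Δ = A_1−P = (-4.5000, 3.0000) → ‖Δ‖ = √29.2500 = 5.4083
L_2: Δ = A_2−P = (0.5000, -7.0000) → ‖Δ‖ = √49.2500 = 7.0178
L_3: Δ = A_3−P = (0.5000, 3.0000) → ‖Δ‖ = √9.2500 = 3.0414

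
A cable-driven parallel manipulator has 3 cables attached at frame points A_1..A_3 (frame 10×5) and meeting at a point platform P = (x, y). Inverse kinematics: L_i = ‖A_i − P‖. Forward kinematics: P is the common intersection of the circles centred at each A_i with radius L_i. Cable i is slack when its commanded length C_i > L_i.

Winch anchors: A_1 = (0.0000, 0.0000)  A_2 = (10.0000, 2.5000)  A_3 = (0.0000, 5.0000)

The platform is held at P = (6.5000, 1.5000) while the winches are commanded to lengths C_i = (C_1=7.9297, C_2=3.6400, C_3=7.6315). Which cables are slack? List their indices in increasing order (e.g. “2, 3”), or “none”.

cable 1: L_1 = ‖A_1−P‖ = 6.6708;  C_1 = 7.9297 → slack
cable 2: L_2 = ‖A_2−P‖ = 3.6401;  C_2 = 3.6400 → taut
cable 3: L_3 = ‖A_3−P‖ = 7.3824;  C_3 = 7.6315 → slack

1, 3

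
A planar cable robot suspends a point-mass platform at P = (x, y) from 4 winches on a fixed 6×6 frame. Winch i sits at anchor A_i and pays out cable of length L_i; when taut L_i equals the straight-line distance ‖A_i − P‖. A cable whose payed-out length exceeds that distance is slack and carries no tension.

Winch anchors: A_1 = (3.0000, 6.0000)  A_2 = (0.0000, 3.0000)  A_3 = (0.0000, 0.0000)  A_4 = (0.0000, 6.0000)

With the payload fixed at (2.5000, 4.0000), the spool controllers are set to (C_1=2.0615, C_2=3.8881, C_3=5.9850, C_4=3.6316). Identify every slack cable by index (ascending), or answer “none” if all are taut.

2, 3, 4

cable 1: L_1 = ‖A_1−P‖ = 2.0616;  C_1 = 2.0615 → taut
cable 2: L_2 = ‖A_2−P‖ = 2.6926;  C_2 = 3.8881 → slack
cable 3: L_3 = ‖A_3−P‖ = 4.7170;  C_3 = 5.9850 → slack
cable 4: L_4 = ‖A_4−P‖ = 3.2016;  C_4 = 3.6316 → slack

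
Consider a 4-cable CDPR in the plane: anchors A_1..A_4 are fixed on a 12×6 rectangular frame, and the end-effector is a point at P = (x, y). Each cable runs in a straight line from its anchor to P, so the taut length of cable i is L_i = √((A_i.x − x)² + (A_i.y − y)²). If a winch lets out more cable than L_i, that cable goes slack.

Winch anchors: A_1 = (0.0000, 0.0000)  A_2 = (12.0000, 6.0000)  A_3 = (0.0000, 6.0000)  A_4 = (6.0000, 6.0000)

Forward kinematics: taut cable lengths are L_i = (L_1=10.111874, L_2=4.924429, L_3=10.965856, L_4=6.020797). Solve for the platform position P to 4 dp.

circle eqns → linear via eq_j − eq_1; set q_j = A_j·A_j − L_j²
q_1 = 0.0000+0.0000−102.2500 = -102.2500
-24.0000·x − 12.0000·y = q_1−q_2 = -258.0000
0.0000·x − 12.0000·y = q_1−q_3 = -18.0000
-12.0000·x − 12.0000·y = q_1−q_4 = -138.0000
solve first two rows → x=10.0000, y=1.5000
check cable 4: ‖A_4−P‖² = 36.2500 ≈ L_4² = 36.2500 ✓

(10.0000, 1.5000)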